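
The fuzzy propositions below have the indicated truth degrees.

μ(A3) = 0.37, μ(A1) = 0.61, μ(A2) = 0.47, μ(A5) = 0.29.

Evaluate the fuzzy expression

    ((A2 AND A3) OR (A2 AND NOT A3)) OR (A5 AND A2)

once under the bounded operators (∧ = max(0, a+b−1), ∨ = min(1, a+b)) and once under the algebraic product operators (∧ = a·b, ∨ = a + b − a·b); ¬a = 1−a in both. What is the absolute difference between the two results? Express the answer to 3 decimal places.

Under bounded:
  A2 AND A3 = max(0, a+b−1) on (0.47, 0.37) = 0.00
  NOT A3 = 1 − 0.37 = 0.63
  A2 AND NOT A3 = max(0, a+b−1) on (0.47, 0.63) = 0.10
  (A2 AND A3) OR (A2 AND NOT A3) = min(1, a+b) on (0.00, 0.10) = 0.10
  A5 AND A2 = max(0, a+b−1) on (0.29, 0.47) = 0.00
  ((A2 AND A3) OR (A2 AND NOT A3)) OR (A5 AND A2) = min(1, a+b) on (0.10, 0.00) = 0.10
  → value = 0.1000
Under algebraic product:
  A2 AND A3 = a·b on (0.4700, 0.3700) = 0.1739
  NOT A3 = 1 − 0.3700 = 0.6300
  A2 AND NOT A3 = a·b on (0.4700, 0.6300) = 0.2961
  (A2 AND A3) OR (A2 AND NOT A3) = a + b − a·b on (0.1739, 0.2961) = 0.4185
  A5 AND A2 = a·b on (0.2900, 0.4700) = 0.1363
  ((A2 AND A3) OR (A2 AND NOT A3)) OR (A5 AND A2) = a + b − a·b on (0.4185, 0.1363) = 0.4978
  → value = 0.4978
|0.1000 − 0.4978| = 0.398

0.398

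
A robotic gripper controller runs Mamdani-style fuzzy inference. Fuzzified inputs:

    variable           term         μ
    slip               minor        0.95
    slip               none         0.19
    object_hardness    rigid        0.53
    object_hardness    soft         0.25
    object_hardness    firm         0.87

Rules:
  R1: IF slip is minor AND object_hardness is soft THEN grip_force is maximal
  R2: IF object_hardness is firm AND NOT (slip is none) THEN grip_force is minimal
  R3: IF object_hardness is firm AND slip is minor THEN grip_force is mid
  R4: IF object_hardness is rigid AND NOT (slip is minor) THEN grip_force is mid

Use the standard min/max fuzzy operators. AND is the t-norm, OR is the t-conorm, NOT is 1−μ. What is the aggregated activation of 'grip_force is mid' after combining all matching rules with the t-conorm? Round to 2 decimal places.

R1: minor=0.95, soft=0.25; AND[min(a, b)] → w = 0.25
R2: firm=0.87, ¬none=1−0.19=0.81; AND[min(a, b)] → w = 0.81
R3: firm=0.87, minor=0.95; AND[min(a, b)] → w = 0.87
R4: rigid=0.53, ¬minor=1−0.95=0.05; AND[min(a, b)] → w = 0.05
Rules with consequent 'mid': {R3, R4} → strengths 0.87, 0.05
Aggregate via t-conorm [max(a, b)]: 0.87

0.87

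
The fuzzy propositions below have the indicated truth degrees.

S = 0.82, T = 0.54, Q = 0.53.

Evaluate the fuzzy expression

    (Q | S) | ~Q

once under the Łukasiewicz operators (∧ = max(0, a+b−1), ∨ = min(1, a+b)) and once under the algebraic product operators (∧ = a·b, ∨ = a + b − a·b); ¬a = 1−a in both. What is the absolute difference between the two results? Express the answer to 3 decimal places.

0.045

Under Łukasiewicz:
  Q | S = min(1, a+b) on (0.53, 0.82) = 1.00
  ~Q = 1 − 0.53 = 0.47
  (Q | S) | ~Q = min(1, a+b) on (1.00, 0.47) = 1.00
  → value = 1.0000
Under algebraic product:
  Q | S = a + b − a·b on (0.5300, 0.8200) = 0.9154
  ~Q = 1 − 0.5300 = 0.4700
  (Q | S) | ~Q = a + b − a·b on (0.9154, 0.4700) = 0.9552
  → value = 0.9552
|1.0000 − 0.9552| = 0.045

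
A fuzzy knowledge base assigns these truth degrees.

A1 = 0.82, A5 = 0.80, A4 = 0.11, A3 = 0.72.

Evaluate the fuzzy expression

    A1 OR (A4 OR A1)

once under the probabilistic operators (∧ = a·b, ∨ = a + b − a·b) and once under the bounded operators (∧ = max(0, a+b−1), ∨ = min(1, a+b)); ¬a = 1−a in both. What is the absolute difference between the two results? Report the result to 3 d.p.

Under probabilistic:
  A4 OR A1 = a + b − a·b on (0.1100, 0.8200) = 0.8398
  A1 OR (A4 OR A1) = a + b − a·b on (0.8200, 0.8398) = 0.9712
  → value = 0.9712
Under bounded:
  A4 OR A1 = min(1, a+b) on (0.11, 0.82) = 0.93
  A1 OR (A4 OR A1) = min(1, a+b) on (0.82, 0.93) = 1.00
  → value = 1.0000
|0.9712 − 1.0000| = 0.029

0.029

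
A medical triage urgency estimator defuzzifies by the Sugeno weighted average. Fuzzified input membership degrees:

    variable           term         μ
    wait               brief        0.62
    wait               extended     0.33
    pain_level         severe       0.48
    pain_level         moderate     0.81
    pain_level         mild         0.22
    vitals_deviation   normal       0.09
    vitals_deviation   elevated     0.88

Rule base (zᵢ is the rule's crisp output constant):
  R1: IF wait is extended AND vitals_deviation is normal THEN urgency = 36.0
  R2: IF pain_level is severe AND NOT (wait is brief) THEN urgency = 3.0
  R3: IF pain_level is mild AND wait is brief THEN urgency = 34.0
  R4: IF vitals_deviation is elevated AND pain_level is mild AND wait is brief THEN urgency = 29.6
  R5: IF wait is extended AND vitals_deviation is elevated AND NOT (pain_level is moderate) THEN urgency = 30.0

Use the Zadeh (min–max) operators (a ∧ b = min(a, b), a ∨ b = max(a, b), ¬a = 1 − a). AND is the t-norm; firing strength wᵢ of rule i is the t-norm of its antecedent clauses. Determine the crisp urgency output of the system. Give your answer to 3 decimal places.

21.884

R1 (z=36.0): extended=0.33, normal=0.09; AND[min(a, b)] → w = 0.09
R2 (z=3.0): severe=0.48, ¬brief=1−0.62=0.38; AND[min(a, b)] → w = 0.38
R3 (z=34.0): mild=0.22, brief=0.62; AND[min(a, b)] → w = 0.22
R4 (z=29.6): elevated=0.88, mild=0.22, brief=0.62; AND[min(a, b)] → w = 0.22
R5 (z=30.0): extended=0.33, elevated=0.88, ¬moderate=1−0.81=0.19; AND[min(a, b)] → w = 0.19
Weighted average = (0.09·36.0 + 0.38·3.0 + 0.22·34.0 + 0.22·29.6 + 0.19·30.0) / (0.09 + 0.38 + 0.22 + 0.22 + 0.19)
  = 24.0720 / 1.1000 = 21.884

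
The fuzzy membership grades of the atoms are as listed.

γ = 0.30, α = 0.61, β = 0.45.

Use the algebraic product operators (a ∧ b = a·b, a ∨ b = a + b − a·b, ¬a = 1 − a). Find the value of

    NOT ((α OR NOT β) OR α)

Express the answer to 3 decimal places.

0.068

NOT β = 1 − 0.4500 = 0.5500
α OR NOT β = a + b − a·b on (0.6100, 0.5500) = 0.8245
(α OR NOT β) OR α = a + b − a·b on (0.8245, 0.6100) = 0.9316
NOT ((α OR NOT β) OR α) = 1 − 0.9316 = 0.0684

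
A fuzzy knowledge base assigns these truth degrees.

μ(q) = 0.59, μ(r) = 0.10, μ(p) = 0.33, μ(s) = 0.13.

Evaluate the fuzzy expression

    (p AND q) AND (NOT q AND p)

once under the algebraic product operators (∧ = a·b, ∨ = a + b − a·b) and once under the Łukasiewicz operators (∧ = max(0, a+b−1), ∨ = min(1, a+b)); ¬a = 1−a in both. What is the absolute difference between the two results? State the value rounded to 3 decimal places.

0.026

Under algebraic product:
  p AND q = a·b on (0.3300, 0.5900) = 0.1947
  NOT q = 1 − 0.5900 = 0.4100
  NOT q AND p = a·b on (0.4100, 0.3300) = 0.1353
  (p AND q) AND (NOT q AND p) = a·b on (0.1947, 0.1353) = 0.0263
  → value = 0.0263
Under Łukasiewicz:
  p AND q = max(0, a+b−1) on (0.33, 0.59) = 0.00
  NOT q = 1 − 0.59 = 0.41
  NOT q AND p = max(0, a+b−1) on (0.41, 0.33) = 0.00
  (p AND q) AND (NOT q AND p) = max(0, a+b−1) on (0.00, 0.00) = 0.00
  → value = 0.0000
|0.0263 − 0.0000| = 0.026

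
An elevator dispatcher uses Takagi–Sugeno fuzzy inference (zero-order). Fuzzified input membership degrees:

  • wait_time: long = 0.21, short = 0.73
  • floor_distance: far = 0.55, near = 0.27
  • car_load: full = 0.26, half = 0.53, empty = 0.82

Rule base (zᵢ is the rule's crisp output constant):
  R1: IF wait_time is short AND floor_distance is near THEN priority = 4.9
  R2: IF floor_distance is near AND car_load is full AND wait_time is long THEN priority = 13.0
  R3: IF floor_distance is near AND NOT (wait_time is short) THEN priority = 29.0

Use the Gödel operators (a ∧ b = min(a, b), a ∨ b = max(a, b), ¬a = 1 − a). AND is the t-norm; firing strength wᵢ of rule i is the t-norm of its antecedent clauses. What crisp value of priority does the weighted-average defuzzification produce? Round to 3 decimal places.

R1 (z=4.9): short=0.73, near=0.27; AND[min(a, b)] → w = 0.27
R2 (z=13.0): near=0.27, full=0.26, long=0.21; AND[min(a, b)] → w = 0.21
R3 (z=29.0): near=0.27, ¬short=1−0.73=0.27; AND[min(a, b)] → w = 0.27
Weighted average = (0.27·4.9 + 0.21·13.0 + 0.27·29.0) / (0.27 + 0.21 + 0.27)
  = 11.8830 / 0.7500 = 15.844

15.844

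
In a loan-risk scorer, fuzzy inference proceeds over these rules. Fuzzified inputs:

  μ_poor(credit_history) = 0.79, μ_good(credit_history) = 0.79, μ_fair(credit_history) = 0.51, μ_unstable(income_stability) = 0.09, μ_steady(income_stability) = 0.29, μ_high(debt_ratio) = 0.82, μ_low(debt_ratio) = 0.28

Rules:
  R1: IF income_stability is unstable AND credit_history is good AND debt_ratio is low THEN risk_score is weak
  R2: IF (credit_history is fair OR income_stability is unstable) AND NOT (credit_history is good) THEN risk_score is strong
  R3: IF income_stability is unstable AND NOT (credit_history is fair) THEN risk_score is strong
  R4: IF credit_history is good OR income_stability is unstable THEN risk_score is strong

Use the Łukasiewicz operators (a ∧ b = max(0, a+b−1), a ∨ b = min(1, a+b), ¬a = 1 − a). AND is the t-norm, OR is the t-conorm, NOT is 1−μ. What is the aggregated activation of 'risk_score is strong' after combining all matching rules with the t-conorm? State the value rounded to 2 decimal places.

R1: unstable=0.09, good=0.79, low=0.28; AND[max(0, a+b−1)] → w = 0.00
R2: (fair=0.51 OR unstable=0.09) = 0.60; AND[max(0, a+b−1)] with ¬good=1−0.79=0.21 → w = 0.00
R3: unstable=0.09, ¬fair=1−0.51=0.49; AND[max(0, a+b−1)] → w = 0.00
R4: good=0.79, unstable=0.09; OR[min(1, a+b)] → w = 0.88
Rules with consequent 'strong': {R2, R3, R4} → strengths 0.00, 0.00, 0.88
Aggregate via t-conorm [min(1, a+b)]: 0.88

0.88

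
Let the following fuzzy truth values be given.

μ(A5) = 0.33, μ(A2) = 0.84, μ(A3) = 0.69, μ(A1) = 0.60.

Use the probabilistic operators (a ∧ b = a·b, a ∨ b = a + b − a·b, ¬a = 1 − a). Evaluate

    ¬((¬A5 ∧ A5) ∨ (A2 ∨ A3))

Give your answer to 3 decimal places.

¬A5 = 1 − 0.3300 = 0.6700
¬A5 ∧ A5 = a·b on (0.6700, 0.3300) = 0.2211
A2 ∨ A3 = a + b − a·b on (0.8400, 0.6900) = 0.9504
(¬A5 ∧ A5) ∨ (A2 ∨ A3) = a + b − a·b on (0.2211, 0.9504) = 0.9614
¬((¬A5 ∧ A5) ∨ (A2 ∨ A3)) = 1 − 0.9614 = 0.0386

0.039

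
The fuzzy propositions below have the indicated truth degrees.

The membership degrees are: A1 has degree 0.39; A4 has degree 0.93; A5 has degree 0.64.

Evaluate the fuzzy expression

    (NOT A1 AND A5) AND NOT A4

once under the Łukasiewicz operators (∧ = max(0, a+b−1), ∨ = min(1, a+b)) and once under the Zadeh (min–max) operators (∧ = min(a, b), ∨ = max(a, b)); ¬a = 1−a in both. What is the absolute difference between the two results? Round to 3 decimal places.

Under Łukasiewicz:
  NOT A1 = 1 − 0.39 = 0.61
  NOT A1 AND A5 = max(0, a+b−1) on (0.61, 0.64) = 0.25
  NOT A4 = 1 − 0.93 = 0.07
  (NOT A1 AND A5) AND NOT A4 = max(0, a+b−1) on (0.25, 0.07) = 0.00
  → value = 0.0000
Under Zadeh (min–max):
  NOT A1 = 1 − 0.39 = 0.61
  NOT A1 AND A5 = min(a, b) on (0.61, 0.64) = 0.61
  NOT A4 = 1 − 0.93 = 0.07
  (NOT A1 AND A5) AND NOT A4 = min(a, b) on (0.61, 0.07) = 0.07
  → value = 0.0700
|0.0000 − 0.0700| = 0.070

0.070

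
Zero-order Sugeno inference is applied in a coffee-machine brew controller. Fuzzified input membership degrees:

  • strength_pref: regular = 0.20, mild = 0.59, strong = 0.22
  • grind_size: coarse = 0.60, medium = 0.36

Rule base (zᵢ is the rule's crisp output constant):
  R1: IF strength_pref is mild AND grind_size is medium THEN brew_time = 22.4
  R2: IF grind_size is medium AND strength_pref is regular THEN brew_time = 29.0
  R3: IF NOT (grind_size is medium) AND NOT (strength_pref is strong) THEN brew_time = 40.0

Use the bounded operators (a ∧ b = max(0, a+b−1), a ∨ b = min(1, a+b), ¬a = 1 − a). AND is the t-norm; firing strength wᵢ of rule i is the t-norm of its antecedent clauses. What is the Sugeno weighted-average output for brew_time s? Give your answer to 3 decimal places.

40.000

R1 (z=22.4): mild=0.59, medium=0.36; AND[max(0, a+b−1)] → w = 0.00
R2 (z=29.0): medium=0.36, regular=0.20; AND[max(0, a+b−1)] → w = 0.00
R3 (z=40.0): ¬medium=1−0.36=0.64, ¬strong=1−0.22=0.78; AND[max(0, a+b−1)] → w = 0.42
Weighted average = (0.00·22.4 + 0.00·29.0 + 0.42·40.0) / (0.00 + 0.00 + 0.42)
  = 16.8000 / 0.4200 = 40.000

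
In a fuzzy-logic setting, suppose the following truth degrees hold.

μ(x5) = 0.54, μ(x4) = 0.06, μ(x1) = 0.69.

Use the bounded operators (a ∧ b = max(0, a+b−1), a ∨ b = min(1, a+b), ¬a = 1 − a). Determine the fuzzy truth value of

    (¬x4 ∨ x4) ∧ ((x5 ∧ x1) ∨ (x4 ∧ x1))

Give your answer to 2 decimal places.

¬x4 = 1 − 0.06 = 0.94
¬x4 ∨ x4 = min(1, a+b) on (0.94, 0.06) = 1.00
x5 ∧ x1 = max(0, a+b−1) on (0.54, 0.69) = 0.23
x4 ∧ x1 = max(0, a+b−1) on (0.06, 0.69) = 0.00
(x5 ∧ x1) ∨ (x4 ∧ x1) = min(1, a+b) on (0.23, 0.00) = 0.23
(¬x4 ∨ x4) ∧ ((x5 ∧ x1) ∨ (x4 ∧ x1)) = max(0, a+b−1) on (1.00, 0.23) = 0.23

0.23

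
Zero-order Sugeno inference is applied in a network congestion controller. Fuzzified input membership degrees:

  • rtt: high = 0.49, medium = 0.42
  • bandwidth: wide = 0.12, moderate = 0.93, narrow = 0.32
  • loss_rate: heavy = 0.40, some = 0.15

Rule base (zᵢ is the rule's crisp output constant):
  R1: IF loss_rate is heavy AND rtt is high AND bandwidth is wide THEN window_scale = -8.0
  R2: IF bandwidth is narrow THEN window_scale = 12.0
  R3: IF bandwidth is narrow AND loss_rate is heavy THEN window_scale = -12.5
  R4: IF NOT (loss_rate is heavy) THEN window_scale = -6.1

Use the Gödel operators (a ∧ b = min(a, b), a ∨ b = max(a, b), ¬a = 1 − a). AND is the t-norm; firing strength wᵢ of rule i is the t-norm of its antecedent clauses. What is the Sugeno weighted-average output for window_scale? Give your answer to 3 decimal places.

R1 (z=-8.0): heavy=0.40, high=0.49, wide=0.12; AND[min(a, b)] → w = 0.12
R2 (z=12.0): narrow=0.32 → w = 0.32
R3 (z=-12.5): narrow=0.32, heavy=0.40; AND[min(a, b)] → w = 0.32
R4 (z=-6.1): ¬heavy=1−0.40=0.60 → w = 0.60
Weighted average = (0.12·-8.0 + 0.32·12.0 + 0.32·-12.5 + 0.60·-6.1) / (0.12 + 0.32 + 0.32 + 0.60)
  = -4.7800 / 1.3600 = -3.515

-3.515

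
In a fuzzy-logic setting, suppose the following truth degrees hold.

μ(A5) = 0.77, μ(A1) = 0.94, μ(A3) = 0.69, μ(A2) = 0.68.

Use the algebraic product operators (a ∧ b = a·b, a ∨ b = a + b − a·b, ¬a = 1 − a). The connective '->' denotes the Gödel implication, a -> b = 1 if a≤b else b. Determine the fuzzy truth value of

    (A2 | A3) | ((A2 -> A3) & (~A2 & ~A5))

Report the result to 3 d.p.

0.908

A2 | A3 = a + b − a·b on (0.6800, 0.6900) = 0.9008
A2 -> A3  [Gödel: 1 if a≤b else b] with a=0.6800, b=0.6900 → 1.0000
~A2 = 1 − 0.6800 = 0.3200
~A5 = 1 − 0.7700 = 0.2300
~A2 & ~A5 = a·b on (0.3200, 0.2300) = 0.0736
(A2 -> A3) & (~A2 & ~A5) = a·b on (1.0000, 0.0736) = 0.0736
(A2 | A3) | ((A2 -> A3) & (~A2 & ~A5)) = a + b − a·b on (0.9008, 0.0736) = 0.9081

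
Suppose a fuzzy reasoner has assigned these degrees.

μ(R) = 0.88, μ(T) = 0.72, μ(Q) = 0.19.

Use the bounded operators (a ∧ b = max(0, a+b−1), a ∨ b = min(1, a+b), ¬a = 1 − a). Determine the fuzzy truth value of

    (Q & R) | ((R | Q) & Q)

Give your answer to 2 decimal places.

Q & R = max(0, a+b−1) on (0.19, 0.88) = 0.07
R | Q = min(1, a+b) on (0.88, 0.19) = 1.00
(R | Q) & Q = max(0, a+b−1) on (1.00, 0.19) = 0.19
(Q & R) | ((R | Q) & Q) = min(1, a+b) on (0.07, 0.19) = 0.26

0.26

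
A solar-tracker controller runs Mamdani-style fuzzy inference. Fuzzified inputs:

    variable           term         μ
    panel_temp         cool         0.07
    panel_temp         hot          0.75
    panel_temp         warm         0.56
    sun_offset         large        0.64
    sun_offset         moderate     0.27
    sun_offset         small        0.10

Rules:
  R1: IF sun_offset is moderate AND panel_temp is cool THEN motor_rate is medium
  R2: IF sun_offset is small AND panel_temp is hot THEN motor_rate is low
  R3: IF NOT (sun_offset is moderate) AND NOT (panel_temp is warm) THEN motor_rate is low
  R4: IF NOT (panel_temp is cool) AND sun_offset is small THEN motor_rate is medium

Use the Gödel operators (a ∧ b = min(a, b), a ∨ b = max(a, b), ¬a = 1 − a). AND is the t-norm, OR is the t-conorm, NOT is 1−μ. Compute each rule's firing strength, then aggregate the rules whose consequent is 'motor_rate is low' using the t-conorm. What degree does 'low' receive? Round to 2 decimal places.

R1: moderate=0.27, cool=0.07; AND[min(a, b)] → w = 0.07
R2: small=0.10, hot=0.75; AND[min(a, b)] → w = 0.10
R3: ¬moderate=1−0.27=0.73, ¬warm=1−0.56=0.44; AND[min(a, b)] → w = 0.44
R4: ¬cool=1−0.07=0.93, small=0.10; AND[min(a, b)] → w = 0.10
Rules with consequent 'low': {R2, R3} → strengths 0.10, 0.44
Aggregate via t-conorm [max(a, b)]: 0.44

0.44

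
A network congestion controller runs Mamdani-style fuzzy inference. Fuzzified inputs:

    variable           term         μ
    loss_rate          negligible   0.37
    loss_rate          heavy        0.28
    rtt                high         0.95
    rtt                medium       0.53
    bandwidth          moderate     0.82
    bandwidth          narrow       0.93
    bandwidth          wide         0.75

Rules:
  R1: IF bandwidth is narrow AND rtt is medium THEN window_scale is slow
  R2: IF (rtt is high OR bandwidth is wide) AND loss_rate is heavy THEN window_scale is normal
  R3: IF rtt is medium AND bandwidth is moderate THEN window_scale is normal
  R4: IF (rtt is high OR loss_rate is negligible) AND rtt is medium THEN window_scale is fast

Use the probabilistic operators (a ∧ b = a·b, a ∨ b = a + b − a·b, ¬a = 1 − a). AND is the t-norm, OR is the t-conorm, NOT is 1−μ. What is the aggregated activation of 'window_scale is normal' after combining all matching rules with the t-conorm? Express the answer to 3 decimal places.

R1: narrow=0.93, medium=0.53; AND[a·b] → w = 0.4929
R2: (high=0.95 OR wide=0.75) = 0.9875; AND[a·b] with heavy=0.28 → w = 0.2765
R3: medium=0.53, moderate=0.82; AND[a·b] → w = 0.4346
R4: (high=0.95 OR negligible=0.37) = 0.9685; AND[a·b] with medium=0.53 → w = 0.5133
Rules with consequent 'normal': {R2, R3} → strengths 0.2765, 0.4346
Aggregate via t-conorm [a + b − a·b]: 0.5909

0.591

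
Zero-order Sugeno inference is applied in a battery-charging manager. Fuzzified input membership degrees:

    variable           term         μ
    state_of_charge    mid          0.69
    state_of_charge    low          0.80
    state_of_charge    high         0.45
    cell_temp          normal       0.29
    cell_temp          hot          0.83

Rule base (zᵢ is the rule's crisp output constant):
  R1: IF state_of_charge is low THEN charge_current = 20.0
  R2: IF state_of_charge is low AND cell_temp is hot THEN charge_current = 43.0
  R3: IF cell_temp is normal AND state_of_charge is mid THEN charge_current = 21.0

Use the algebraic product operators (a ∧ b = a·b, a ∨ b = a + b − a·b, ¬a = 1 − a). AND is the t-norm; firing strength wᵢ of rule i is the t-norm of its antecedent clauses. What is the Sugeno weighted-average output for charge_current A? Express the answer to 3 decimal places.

29.298

R1 (z=20.0): low=0.80 → w = 0.8000
R2 (z=43.0): low=0.80, hot=0.83; AND[a·b] → w = 0.6640
R3 (z=21.0): normal=0.29, mid=0.69; AND[a·b] → w = 0.2001
Weighted average = (0.8000·20.0 + 0.6640·43.0 + 0.2001·21.0) / (0.8000 + 0.6640 + 0.2001)
  = 48.7541 / 1.6641 = 29.298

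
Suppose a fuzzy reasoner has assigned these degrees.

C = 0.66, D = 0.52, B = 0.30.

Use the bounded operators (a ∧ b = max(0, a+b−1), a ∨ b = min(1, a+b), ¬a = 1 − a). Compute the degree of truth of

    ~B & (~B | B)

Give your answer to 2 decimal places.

~B = 1 − 0.30 = 0.70
~B = 1 − 0.30 = 0.70
~B | B = min(1, a+b) on (0.70, 0.30) = 1.00
~B & (~B | B) = max(0, a+b−1) on (0.70, 1.00) = 0.70

0.70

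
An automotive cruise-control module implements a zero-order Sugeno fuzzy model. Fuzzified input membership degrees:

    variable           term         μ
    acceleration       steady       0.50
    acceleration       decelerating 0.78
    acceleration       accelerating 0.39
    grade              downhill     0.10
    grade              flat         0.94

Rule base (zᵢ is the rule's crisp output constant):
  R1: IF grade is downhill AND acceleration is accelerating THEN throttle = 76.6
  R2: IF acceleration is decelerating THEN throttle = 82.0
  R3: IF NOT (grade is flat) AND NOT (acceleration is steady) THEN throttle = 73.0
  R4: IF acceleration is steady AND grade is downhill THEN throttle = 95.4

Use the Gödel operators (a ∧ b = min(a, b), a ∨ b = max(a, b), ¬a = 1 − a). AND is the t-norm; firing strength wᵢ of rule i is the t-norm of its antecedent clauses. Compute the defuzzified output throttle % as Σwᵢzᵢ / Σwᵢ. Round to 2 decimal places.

82.25

R1 (z=76.6): downhill=0.10, accelerating=0.39; AND[min(a, b)] → w = 0.10
R2 (z=82.0): decelerating=0.78 → w = 0.78
R3 (z=73.0): ¬flat=1−0.94=0.06, ¬steady=1−0.50=0.50; AND[min(a, b)] → w = 0.06
R4 (z=95.4): steady=0.50, downhill=0.10; AND[min(a, b)] → w = 0.10
Weighted average = (0.10·76.6 + 0.78·82.0 + 0.06·73.0 + 0.10·95.4) / (0.10 + 0.78 + 0.06 + 0.10)
  = 85.5400 / 1.0400 = 82.25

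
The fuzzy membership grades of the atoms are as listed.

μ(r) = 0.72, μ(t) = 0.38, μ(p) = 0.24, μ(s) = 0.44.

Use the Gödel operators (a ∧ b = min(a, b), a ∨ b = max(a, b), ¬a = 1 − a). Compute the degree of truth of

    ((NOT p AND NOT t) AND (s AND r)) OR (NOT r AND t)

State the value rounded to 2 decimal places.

NOT p = 1 − 0.24 = 0.76
NOT t = 1 − 0.38 = 0.62
NOT p AND NOT t = min(a, b) on (0.76, 0.62) = 0.62
s AND r = min(a, b) on (0.44, 0.72) = 0.44
(NOT p AND NOT t) AND (s AND r) = min(a, b) on (0.62, 0.44) = 0.44
NOT r = 1 − 0.72 = 0.28
NOT r AND t = min(a, b) on (0.28, 0.38) = 0.28
((NOT p AND NOT t) AND (s AND r)) OR (NOT r AND t) = max(a, b) on (0.44, 0.28) = 0.44

0.44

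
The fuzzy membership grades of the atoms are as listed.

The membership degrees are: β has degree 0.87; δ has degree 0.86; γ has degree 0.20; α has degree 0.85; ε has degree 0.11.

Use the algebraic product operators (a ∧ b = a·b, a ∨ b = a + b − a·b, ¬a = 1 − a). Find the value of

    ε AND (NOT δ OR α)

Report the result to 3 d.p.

0.096

NOT δ = 1 − 0.8600 = 0.1400
NOT δ OR α = a + b − a·b on (0.1400, 0.8500) = 0.8710
ε AND (NOT δ OR α) = a·b on (0.1100, 0.8710) = 0.0958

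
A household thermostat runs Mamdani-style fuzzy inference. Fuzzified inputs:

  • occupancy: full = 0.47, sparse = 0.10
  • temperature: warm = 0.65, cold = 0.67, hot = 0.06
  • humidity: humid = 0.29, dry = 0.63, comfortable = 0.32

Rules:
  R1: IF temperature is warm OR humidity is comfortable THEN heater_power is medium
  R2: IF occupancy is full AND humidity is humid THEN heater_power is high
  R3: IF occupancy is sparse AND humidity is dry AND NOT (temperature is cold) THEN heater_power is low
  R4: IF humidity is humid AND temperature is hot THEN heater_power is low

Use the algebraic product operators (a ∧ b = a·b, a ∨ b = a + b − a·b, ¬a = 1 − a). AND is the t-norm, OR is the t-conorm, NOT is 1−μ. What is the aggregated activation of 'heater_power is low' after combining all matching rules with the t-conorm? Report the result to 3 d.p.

R1: warm=0.65, comfortable=0.32; OR[a + b − a·b] → w = 0.7620
R2: full=0.47, humid=0.29; AND[a·b] → w = 0.1363
R3: sparse=0.10, dry=0.63, ¬cold=1−0.67=0.33; AND[a·b] → w = 0.0208
R4: humid=0.29, hot=0.06; AND[a·b] → w = 0.0174
Rules with consequent 'low': {R3, R4} → strengths 0.0208, 0.0174
Aggregate via t-conorm [a + b − a·b]: 0.0378

0.038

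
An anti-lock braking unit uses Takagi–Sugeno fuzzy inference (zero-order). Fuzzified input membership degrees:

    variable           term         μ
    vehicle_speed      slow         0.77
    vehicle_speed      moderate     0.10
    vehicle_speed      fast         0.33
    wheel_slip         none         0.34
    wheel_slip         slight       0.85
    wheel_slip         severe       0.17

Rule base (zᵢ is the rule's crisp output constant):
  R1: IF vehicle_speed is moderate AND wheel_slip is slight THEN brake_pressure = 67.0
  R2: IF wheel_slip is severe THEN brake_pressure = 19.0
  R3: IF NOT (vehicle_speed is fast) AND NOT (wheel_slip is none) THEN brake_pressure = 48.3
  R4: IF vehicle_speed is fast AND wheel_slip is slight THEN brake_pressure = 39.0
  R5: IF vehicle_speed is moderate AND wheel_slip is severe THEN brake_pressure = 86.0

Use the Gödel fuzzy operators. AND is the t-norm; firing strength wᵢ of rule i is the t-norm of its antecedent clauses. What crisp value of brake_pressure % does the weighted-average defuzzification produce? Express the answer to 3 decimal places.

46.528

R1 (z=67.0): moderate=0.10, slight=0.85; AND[min(a, b)] → w = 0.10
R2 (z=19.0): severe=0.17 → w = 0.17
R3 (z=48.3): ¬fast=1−0.33=0.67, ¬none=1−0.34=0.66; AND[min(a, b)] → w = 0.66
R4 (z=39.0): fast=0.33, slight=0.85; AND[min(a, b)] → w = 0.33
R5 (z=86.0): moderate=0.10, severe=0.17; AND[min(a, b)] → w = 0.10
Weighted average = (0.10·67.0 + 0.17·19.0 + 0.66·48.3 + 0.33·39.0 + 0.10·86.0) / (0.10 + 0.17 + 0.66 + 0.33 + 0.10)
  = 63.2780 / 1.3600 = 46.528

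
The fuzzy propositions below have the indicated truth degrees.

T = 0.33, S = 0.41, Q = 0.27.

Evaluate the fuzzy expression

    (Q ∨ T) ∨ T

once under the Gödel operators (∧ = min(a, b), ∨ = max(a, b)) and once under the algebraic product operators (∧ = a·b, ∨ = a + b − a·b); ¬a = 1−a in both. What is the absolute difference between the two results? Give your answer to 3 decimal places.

0.342

Under Gödel:
  Q ∨ T = max(a, b) on (0.27, 0.33) = 0.33
  (Q ∨ T) ∨ T = max(a, b) on (0.33, 0.33) = 0.33
  → value = 0.3300
Under algebraic product:
  Q ∨ T = a + b − a·b on (0.2700, 0.3300) = 0.5109
  (Q ∨ T) ∨ T = a + b − a·b on (0.5109, 0.3300) = 0.6723
  → value = 0.6723
|0.3300 − 0.6723| = 0.342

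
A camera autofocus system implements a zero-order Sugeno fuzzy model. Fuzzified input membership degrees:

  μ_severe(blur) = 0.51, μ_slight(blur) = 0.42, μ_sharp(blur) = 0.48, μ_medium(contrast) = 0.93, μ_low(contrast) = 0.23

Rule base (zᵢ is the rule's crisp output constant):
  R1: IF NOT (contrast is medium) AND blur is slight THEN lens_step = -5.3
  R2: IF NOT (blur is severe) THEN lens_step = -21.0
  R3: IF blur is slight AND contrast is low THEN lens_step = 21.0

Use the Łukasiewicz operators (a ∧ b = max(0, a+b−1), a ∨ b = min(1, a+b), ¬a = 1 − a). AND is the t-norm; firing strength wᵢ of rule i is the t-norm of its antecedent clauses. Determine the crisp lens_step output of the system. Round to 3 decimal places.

R1 (z=-5.3): ¬medium=1−0.93=0.07, slight=0.42; AND[max(0, a+b−1)] → w = 0.00
R2 (z=-21.0): ¬severe=1−0.51=0.49 → w = 0.49
R3 (z=21.0): slight=0.42, low=0.23; AND[max(0, a+b−1)] → w = 0.00
Weighted average = (0.00·-5.3 + 0.49·-21.0 + 0.00·21.0) / (0.00 + 0.49 + 0.00)
  = -10.2900 / 0.4900 = -21.000

-21.000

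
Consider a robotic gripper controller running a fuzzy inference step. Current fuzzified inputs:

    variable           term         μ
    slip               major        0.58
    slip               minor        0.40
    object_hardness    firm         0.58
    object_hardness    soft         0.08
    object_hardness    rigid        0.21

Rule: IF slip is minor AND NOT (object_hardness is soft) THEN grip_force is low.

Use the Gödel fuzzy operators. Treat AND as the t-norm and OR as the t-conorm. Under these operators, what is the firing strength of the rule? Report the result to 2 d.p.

0.40

firing strength: minor=0.40, ¬soft=1−0.08=0.92; AND[min(a, b)] → w = 0.40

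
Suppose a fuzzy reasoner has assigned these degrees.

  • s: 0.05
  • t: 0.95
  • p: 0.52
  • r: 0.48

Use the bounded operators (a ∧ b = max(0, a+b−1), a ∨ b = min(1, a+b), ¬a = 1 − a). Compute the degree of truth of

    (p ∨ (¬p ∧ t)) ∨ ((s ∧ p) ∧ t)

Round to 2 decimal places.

0.95

¬p = 1 − 0.52 = 0.48
¬p ∧ t = max(0, a+b−1) on (0.48, 0.95) = 0.43
p ∨ (¬p ∧ t) = min(1, a+b) on (0.52, 0.43) = 0.95
s ∧ p = max(0, a+b−1) on (0.05, 0.52) = 0.00
(s ∧ p) ∧ t = max(0, a+b−1) on (0.00, 0.95) = 0.00
(p ∨ (¬p ∧ t)) ∨ ((s ∧ p) ∧ t) = min(1, a+b) on (0.95, 0.00) = 0.95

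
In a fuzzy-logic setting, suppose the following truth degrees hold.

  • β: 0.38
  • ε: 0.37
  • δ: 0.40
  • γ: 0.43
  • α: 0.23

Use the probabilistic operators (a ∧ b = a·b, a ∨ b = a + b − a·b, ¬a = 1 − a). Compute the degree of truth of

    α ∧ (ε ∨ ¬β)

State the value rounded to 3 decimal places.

¬β = 1 − 0.3800 = 0.6200
ε ∨ ¬β = a + b − a·b on (0.3700, 0.6200) = 0.7606
α ∧ (ε ∨ ¬β) = a·b on (0.2300, 0.7606) = 0.1749

0.175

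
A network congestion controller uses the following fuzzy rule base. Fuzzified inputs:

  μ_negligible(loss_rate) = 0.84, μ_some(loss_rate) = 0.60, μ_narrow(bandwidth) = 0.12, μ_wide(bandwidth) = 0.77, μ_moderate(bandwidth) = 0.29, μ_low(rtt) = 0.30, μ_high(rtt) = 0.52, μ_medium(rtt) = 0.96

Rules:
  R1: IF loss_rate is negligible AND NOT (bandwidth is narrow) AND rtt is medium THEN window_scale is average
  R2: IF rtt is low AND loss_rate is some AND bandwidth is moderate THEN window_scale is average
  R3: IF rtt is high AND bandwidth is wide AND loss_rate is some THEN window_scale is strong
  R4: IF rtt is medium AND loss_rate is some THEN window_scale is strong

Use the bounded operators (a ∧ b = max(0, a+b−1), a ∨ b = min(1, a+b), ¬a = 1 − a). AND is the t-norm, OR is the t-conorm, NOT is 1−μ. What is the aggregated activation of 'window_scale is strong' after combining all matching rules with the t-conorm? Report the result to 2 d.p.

R1: negligible=0.84, ¬narrow=1−0.12=0.88, medium=0.96; AND[max(0, a+b−1)] → w = 0.68
R2: low=0.30, some=0.60, moderate=0.29; AND[max(0, a+b−1)] → w = 0.00
R3: high=0.52, wide=0.77, some=0.60; AND[max(0, a+b−1)] → w = 0.00
R4: medium=0.96, some=0.60; AND[max(0, a+b−1)] → w = 0.56
Rules with consequent 'strong': {R3, R4} → strengths 0.00, 0.56
Aggregate via t-conorm [min(1, a+b)]: 0.56

0.56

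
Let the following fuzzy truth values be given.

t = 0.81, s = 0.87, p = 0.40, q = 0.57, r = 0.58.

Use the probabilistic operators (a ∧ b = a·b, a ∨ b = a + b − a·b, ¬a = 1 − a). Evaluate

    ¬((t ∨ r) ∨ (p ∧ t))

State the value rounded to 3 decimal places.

0.054

t ∨ r = a + b − a·b on (0.8100, 0.5800) = 0.9202
p ∧ t = a·b on (0.4000, 0.8100) = 0.3240
(t ∨ r) ∨ (p ∧ t) = a + b − a·b on (0.9202, 0.3240) = 0.9461
¬((t ∨ r) ∨ (p ∧ t)) = 1 − 0.9461 = 0.0539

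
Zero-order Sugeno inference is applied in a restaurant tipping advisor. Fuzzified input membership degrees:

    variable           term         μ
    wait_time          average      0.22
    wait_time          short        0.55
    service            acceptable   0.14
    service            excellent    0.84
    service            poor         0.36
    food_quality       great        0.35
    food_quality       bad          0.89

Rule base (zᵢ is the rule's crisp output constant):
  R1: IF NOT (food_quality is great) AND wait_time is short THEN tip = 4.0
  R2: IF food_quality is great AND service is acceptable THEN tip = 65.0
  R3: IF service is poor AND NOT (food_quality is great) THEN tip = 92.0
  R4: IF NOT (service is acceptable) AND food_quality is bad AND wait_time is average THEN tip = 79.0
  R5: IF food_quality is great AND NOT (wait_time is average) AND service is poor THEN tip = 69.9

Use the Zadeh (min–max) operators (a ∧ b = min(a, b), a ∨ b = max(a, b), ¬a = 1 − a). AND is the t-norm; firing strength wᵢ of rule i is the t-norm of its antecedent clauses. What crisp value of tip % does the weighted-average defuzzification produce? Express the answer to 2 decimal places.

R1 (z=4.0): ¬great=1−0.35=0.65, short=0.55; AND[min(a, b)] → w = 0.55
R2 (z=65.0): great=0.35, acceptable=0.14; AND[min(a, b)] → w = 0.14
R3 (z=92.0): poor=0.36, ¬great=1−0.35=0.65; AND[min(a, b)] → w = 0.36
R4 (z=79.0): ¬acceptable=1−0.14=0.86, bad=0.89, average=0.22; AND[min(a, b)] → w = 0.22
R5 (z=69.9): great=0.35, ¬average=1−0.22=0.78, poor=0.36; AND[min(a, b)] → w = 0.35
Weighted average = (0.55·4.0 + 0.14·65.0 + 0.36·92.0 + 0.22·79.0 + 0.35·69.9) / (0.55 + 0.14 + 0.36 + 0.22 + 0.35)
  = 86.2650 / 1.6200 = 53.25

53.25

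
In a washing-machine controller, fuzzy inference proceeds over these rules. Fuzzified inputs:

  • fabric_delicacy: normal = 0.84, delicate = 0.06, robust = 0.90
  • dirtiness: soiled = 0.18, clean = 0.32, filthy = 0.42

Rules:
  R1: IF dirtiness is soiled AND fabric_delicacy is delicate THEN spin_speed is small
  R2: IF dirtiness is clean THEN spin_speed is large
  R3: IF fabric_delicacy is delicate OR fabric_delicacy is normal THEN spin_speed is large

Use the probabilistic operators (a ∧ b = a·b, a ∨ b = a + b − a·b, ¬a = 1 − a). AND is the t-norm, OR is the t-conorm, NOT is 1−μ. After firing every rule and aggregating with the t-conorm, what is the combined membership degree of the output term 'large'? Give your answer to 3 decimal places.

0.898

R1: soiled=0.18, delicate=0.06; AND[a·b] → w = 0.0108
R2: clean=0.32 → w = 0.3200
R3: delicate=0.06, normal=0.84; OR[a + b − a·b] → w = 0.8496
Rules with consequent 'large': {R2, R3} → strengths 0.3200, 0.8496
Aggregate via t-conorm [a + b − a·b]: 0.8977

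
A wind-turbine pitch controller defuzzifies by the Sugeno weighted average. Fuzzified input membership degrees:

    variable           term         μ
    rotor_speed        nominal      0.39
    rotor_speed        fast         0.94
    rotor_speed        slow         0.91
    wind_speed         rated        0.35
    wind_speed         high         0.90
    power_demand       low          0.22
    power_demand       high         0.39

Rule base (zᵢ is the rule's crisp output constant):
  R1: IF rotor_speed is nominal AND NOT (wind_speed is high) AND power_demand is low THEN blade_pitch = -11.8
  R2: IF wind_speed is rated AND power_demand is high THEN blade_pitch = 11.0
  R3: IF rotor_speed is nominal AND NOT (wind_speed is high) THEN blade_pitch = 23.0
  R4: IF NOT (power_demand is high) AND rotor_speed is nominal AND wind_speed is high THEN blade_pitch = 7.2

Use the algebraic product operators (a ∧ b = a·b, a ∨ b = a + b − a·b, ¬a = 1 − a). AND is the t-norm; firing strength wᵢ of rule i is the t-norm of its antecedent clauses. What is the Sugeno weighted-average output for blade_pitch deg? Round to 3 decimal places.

9.641

R1 (z=-11.8): nominal=0.39, ¬high=1−0.90=0.10, low=0.22; AND[a·b] → w = 0.0086
R2 (z=11.0): rated=0.35, high=0.39; AND[a·b] → w = 0.1365
R3 (z=23.0): nominal=0.39, ¬high=1−0.90=0.10; AND[a·b] → w = 0.0390
R4 (z=7.2): ¬high=1−0.39=0.61, nominal=0.39, high=0.90; AND[a·b] → w = 0.2141
Weighted average = (0.0086·-11.8 + 0.1365·11.0 + 0.0390·23.0 + 0.2141·7.2) / (0.0086 + 0.1365 + 0.0390 + 0.2141)
  = 3.8388 / 0.3982 = 9.641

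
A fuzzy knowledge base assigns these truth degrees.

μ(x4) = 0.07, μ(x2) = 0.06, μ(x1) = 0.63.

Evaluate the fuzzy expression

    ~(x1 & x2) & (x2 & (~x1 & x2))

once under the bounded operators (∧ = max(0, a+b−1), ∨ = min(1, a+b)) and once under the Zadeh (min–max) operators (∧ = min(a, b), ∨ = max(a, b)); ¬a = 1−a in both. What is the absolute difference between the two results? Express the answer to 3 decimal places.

Under bounded:
  x1 & x2 = max(0, a+b−1) on (0.63, 0.06) = 0.00
  ~(x1 & x2) = 1 − 0.00 = 1.00
  ~x1 = 1 − 0.63 = 0.37
  ~x1 & x2 = max(0, a+b−1) on (0.37, 0.06) = 0.00
  x2 & (~x1 & x2) = max(0, a+b−1) on (0.06, 0.00) = 0.00
  ~(x1 & x2) & (x2 & (~x1 & x2)) = max(0, a+b−1) on (1.00, 0.00) = 0.00
  → value = 0.0000
Under Zadeh (min–max):
  x1 & x2 = min(a, b) on (0.63, 0.06) = 0.06
  ~(x1 & x2) = 1 − 0.06 = 0.94
  ~x1 = 1 − 0.63 = 0.37
  ~x1 & x2 = min(a, b) on (0.37, 0.06) = 0.06
  x2 & (~x1 & x2) = min(a, b) on (0.06, 0.06) = 0.06
  ~(x1 & x2) & (x2 & (~x1 & x2)) = min(a, b) on (0.94, 0.06) = 0.06
  → value = 0.0600
|0.0000 − 0.0600| = 0.060

0.060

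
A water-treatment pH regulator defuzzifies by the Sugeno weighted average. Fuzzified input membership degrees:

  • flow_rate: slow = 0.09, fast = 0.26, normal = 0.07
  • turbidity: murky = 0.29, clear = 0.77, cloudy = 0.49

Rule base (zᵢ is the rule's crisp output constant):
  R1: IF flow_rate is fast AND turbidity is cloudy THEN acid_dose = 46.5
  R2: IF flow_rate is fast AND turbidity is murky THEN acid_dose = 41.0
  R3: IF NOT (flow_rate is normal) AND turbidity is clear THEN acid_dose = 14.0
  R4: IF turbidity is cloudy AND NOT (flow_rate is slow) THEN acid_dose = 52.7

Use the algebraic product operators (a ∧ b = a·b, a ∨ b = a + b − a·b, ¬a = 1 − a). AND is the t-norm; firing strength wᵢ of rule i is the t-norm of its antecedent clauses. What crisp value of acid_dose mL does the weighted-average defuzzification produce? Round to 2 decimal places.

R1 (z=46.5): fast=0.26, cloudy=0.49; AND[a·b] → w = 0.1274
R2 (z=41.0): fast=0.26, murky=0.29; AND[a·b] → w = 0.0754
R3 (z=14.0): ¬normal=1−0.07=0.93, clear=0.77; AND[a·b] → w = 0.7161
R4 (z=52.7): cloudy=0.49, ¬slow=1−0.09=0.91; AND[a·b] → w = 0.4459
Weighted average = (0.1274·46.5 + 0.0754·41.0 + 0.7161·14.0 + 0.4459·52.7) / (0.1274 + 0.0754 + 0.7161 + 0.4459)
  = 42.5398 / 1.3648 = 31.17

31.17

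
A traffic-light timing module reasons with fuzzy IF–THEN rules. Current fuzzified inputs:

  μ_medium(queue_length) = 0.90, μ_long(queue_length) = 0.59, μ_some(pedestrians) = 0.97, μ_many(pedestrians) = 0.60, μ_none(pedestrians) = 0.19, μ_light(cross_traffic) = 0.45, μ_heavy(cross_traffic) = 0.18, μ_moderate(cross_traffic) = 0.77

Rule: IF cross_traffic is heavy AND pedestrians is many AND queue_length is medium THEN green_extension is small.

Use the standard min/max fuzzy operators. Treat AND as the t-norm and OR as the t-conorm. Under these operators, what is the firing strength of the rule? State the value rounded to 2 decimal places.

firing strength: heavy=0.18, many=0.60, medium=0.90; AND[min(a, b)] → w = 0.18

0.18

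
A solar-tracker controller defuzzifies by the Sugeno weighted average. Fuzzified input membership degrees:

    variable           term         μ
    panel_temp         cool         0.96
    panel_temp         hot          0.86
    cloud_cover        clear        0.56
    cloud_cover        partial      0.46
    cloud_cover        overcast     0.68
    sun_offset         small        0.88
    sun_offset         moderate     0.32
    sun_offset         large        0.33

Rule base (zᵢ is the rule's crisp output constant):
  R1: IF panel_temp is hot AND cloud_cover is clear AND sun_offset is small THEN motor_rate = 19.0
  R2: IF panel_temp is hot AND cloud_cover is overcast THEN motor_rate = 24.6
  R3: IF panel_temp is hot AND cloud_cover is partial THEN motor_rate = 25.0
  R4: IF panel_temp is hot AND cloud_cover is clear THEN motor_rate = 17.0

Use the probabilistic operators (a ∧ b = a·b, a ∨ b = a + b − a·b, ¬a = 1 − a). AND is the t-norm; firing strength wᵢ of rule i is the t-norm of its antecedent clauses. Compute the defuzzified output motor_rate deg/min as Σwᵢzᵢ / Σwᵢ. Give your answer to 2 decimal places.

R1 (z=19.0): hot=0.86, clear=0.56, small=0.88; AND[a·b] → w = 0.4238
R2 (z=24.6): hot=0.86, overcast=0.68; AND[a·b] → w = 0.5848
R3 (z=25.0): hot=0.86, partial=0.46; AND[a·b] → w = 0.3956
R4 (z=17.0): hot=0.86, clear=0.56; AND[a·b] → w = 0.4816
Weighted average = (0.4238·19.0 + 0.5848·24.6 + 0.3956·25.0 + 0.4816·17.0) / (0.4238 + 0.5848 + 0.3956 + 0.4816)
  = 40.5156 / 1.8858 = 21.48

21.48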